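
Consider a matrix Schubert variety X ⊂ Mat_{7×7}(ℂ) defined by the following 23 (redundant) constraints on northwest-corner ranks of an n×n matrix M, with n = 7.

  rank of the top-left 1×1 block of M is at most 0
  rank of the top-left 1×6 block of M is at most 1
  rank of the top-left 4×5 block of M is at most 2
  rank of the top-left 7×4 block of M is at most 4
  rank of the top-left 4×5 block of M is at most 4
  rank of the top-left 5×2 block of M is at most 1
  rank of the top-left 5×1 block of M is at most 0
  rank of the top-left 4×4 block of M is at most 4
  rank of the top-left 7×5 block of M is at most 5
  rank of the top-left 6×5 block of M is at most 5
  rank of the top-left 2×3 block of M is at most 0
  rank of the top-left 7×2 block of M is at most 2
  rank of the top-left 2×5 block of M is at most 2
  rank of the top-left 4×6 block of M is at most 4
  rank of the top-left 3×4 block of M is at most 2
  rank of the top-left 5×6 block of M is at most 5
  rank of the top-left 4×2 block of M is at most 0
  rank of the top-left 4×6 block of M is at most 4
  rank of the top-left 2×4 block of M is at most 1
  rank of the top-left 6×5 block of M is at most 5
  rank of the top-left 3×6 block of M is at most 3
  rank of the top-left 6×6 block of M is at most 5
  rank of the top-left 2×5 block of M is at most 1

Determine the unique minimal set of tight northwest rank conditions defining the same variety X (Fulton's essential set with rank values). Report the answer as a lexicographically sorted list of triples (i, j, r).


Reconstructing r_w from the 23 given conditions:

  row 1: 0 0 0 1 1 1 1
  row 2: 0 0 0 1 1 2 2
  row 3: 0 0 1 2 2 3 3
  row 4: 0 0 1 2 2 3 4
  row 5: 0 1 2 3 3 4 5
  row 6: 1 2 3 4 4 5 6
  row 7: 1 2 3 4 5 6 7

giving w = (4, 6, 3, 7, 2, 1, 5) via Δ²R.

Fulton essential set (5 of the 13 Rothe cells):

[(2, 3, 0), (2, 5, 1), (4, 2, 0), (4, 5, 2), (5, 1, 0)]


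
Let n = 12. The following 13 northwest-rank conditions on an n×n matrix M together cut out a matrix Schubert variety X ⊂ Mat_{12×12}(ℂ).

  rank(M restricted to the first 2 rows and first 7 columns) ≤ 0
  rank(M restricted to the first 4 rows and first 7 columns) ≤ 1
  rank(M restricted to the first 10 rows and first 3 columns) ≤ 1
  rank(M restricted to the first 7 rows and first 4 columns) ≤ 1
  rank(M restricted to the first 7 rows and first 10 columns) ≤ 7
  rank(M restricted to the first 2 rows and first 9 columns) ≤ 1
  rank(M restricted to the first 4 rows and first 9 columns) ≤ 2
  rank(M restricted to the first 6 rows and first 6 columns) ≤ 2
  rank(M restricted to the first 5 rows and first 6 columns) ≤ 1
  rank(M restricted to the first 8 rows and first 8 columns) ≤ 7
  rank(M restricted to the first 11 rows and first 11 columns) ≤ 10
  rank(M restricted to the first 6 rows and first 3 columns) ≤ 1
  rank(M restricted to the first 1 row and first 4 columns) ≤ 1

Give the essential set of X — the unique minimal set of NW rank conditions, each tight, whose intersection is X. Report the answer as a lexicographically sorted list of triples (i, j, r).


Reconstructing r_w from the 13 given conditions:

  row 1: 0  0  0  0  0  0  0  1  1  1  1  1
  row 2: 0  0  0  0  0  0  0  1  1  2  2  2
  row 3: 1  1  1  1  1  1  1  2  2  3  3  3
  row 4: 1  1  1  1  1  1  1  2  2  3  4  4
  row 5: 1  1  1  1  1  1  2  3  3  4  5  5
  row 6: 1  1  1  1  2  2  3  4  4  5  6  6
  row 7: 1  1  1  1  2  3  4  5  5  6  7  7
  row 8: 1  1  1  2  3  4  5  6  6  7  8  8
  row 9: 1  1  1  2  3  4  5  6  7  8  9  9
  row 10: 1  1  1  2  3  4  5  6  7  8  9  10
  row 11: 1  2  2  3  4  5  6  7  8  9  10  11
  row 12: 1  2  3  4  5  6  7  8  9  10  11  12

hence w(1..12) = (8, 10, 1, 11, 7, 5, 6, 4, 9, 12, 2, 3).

D(w) has 39 cells with 7 SE-corners; essential set:

[(2, 7, 0), (2, 9, 1), (4, 7, 1), (4, 9, 2), (5, 6, 1), (7, 4, 1), (10, 3, 1)]


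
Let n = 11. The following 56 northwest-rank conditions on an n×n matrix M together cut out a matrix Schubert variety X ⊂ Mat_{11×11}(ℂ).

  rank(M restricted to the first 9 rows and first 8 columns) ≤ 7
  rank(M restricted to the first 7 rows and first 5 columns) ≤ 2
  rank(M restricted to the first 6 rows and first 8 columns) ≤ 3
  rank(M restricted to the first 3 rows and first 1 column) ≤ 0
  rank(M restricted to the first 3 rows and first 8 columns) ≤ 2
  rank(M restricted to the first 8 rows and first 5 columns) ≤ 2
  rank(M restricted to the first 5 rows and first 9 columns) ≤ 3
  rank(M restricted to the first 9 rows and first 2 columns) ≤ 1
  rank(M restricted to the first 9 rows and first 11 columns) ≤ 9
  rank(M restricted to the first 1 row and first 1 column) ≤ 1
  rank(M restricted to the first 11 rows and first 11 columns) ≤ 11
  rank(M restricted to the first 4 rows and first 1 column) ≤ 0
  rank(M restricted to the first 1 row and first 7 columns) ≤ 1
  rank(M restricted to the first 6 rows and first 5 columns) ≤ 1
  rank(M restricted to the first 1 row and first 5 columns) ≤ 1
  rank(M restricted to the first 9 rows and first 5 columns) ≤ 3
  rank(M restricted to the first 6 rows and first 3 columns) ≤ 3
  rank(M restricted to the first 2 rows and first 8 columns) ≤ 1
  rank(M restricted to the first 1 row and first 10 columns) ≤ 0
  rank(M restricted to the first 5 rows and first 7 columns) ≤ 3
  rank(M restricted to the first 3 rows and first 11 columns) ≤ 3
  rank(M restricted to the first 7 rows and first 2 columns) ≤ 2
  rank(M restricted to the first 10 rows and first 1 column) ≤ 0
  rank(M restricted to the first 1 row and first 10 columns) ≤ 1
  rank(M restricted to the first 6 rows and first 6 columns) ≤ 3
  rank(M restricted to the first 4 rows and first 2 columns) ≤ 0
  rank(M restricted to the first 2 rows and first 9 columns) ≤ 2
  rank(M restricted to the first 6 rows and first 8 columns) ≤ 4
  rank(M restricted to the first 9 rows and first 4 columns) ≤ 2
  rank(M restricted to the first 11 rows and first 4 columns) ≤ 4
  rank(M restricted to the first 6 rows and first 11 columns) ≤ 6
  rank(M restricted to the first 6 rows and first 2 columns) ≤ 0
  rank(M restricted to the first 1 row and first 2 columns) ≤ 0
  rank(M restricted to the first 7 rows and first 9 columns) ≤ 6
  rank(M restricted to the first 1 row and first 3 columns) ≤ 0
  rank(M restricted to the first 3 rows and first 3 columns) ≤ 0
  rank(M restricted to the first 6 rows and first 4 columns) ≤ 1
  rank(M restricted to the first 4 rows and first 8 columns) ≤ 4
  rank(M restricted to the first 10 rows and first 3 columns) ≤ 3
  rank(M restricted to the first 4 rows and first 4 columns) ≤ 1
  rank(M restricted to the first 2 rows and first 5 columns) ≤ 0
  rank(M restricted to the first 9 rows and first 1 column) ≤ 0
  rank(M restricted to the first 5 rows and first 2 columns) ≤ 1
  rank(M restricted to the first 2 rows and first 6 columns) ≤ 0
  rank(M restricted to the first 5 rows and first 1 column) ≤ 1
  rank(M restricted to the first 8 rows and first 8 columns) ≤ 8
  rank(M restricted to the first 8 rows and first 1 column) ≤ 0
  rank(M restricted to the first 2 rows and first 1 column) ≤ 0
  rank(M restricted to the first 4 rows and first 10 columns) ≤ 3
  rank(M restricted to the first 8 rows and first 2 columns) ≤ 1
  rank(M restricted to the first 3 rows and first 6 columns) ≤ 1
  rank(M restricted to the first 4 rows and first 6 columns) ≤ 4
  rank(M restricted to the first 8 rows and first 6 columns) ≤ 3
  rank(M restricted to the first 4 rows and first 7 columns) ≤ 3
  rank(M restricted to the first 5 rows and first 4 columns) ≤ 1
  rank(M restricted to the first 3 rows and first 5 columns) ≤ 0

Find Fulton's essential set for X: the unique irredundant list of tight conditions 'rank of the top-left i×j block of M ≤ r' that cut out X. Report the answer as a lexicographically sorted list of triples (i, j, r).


The tightest implied rank at each (i,j), from the 56 conditions:

  R[1]: 0  0  0  0  0  0  0  0  0  0  1
  R[2]: 0  0  0  0  0  0  1  1  1  1  2
  R[3]: 0  0  0  0  0  1  2  2  2  2  3
  R[4]: 0  0  1  1  1  2  3  3  3  3  4
  R[5]: 0  0  1  1  1  2  3  3  3  4  5
  R[6]: 0  0  1  1  1  2  3  3  4  5  6
  R[7]: 0  1  2  2  2  3  4  4  5  6  7
  R[8]: 0  1  2  2  2  3  4  5  6  7  8
  R[9]: 0  1  2  2  3  4  5  6  7  8  9
  R[10]: 0  1  2  3  4  5  6  7  8  9  10
  R[11]: 1  2  3  4  5  6  7  8  9  10  11

so w = (11, 7, 6, 3, 10, 9, 2, 8, 5, 4, 1).

Rothe diagram D(w) (41 cells), 10 SE-corners (essential conditions):

[(1, 10, 0), (2, 6, 0), (3, 5, 0), (5, 9, 3), (6, 2, 0), (6, 5, 1), (6, 8, 3), (8, 5, 2), (9, 4, 2), (10, 1, 0)]


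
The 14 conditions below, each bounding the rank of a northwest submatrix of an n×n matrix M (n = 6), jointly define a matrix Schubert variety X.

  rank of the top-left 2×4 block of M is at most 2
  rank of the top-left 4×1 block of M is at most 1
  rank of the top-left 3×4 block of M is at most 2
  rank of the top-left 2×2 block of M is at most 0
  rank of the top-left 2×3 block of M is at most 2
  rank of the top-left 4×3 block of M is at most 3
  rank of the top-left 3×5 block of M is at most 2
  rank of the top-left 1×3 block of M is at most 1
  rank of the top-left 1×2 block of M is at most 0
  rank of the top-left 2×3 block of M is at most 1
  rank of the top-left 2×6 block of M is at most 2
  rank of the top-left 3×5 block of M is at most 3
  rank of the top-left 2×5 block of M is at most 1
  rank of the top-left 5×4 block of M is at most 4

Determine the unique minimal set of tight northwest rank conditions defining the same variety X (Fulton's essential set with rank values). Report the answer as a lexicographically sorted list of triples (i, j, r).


Computing R[i][j] = min implied NW-rank bound (n=6, 14 conditions):

  R[1]: 0, 0, 1, 1, 1, 1
  R[2]: 0, 0, 1, 1, 1, 2
  R[3]: 1, 1, 2, 2, 2, 3
  R[4]: 1, 2, 3, 3, 3, 4
  R[5]: 1, 2, 3, 4, 4, 5
  R[6]: 1, 2, 3, 4, 5, 6

the unique w with this rank table is (3, 6, 1, 2, 4, 5).

|D(w)|=6, |Ess(w)|=2:

[(2, 2, 0), (2, 5, 1)]


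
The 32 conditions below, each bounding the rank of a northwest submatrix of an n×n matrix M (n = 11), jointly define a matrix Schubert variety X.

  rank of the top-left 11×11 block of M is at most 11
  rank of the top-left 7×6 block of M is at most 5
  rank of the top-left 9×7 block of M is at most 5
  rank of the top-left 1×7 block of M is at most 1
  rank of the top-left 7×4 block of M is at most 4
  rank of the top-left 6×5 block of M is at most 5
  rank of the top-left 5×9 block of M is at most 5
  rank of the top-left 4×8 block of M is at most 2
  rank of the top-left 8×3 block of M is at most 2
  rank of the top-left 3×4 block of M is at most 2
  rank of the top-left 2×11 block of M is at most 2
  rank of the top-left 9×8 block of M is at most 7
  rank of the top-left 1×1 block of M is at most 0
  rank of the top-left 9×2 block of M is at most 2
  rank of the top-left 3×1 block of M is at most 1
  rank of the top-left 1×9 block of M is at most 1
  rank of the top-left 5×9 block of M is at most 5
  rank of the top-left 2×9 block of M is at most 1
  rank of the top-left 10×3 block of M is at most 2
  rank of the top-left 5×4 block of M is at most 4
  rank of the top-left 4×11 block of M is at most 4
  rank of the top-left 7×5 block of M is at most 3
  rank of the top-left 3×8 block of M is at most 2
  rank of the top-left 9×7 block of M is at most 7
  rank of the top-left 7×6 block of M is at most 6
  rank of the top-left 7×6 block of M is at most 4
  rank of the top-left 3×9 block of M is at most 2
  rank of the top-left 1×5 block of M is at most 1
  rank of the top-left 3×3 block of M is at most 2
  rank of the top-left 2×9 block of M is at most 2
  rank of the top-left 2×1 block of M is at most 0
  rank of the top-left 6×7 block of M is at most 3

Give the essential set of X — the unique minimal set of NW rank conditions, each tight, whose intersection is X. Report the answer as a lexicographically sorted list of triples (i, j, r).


Propagating the 32 rank bounds to every northwest block:

  row 1: 0 1 1 1 1 1 1 1 1 1 1
  row 2: 0 1 1 1 1 1 1 1 1 2 2
  row 3: 1 2 2 2 2 2 2 2 2 3 3
  row 4: 1 2 2 2 2 2 2 2 3 4 4
  row 5: 1 2 2 3 3 3 3 3 4 5 5
  row 6: 1 2 2 3 3 3 3 4 5 6 6
  row 7: 1 2 2 3 3 4 4 5 6 7 7
  row 8: 1 2 2 3 4 5 5 6 7 8 8
  row 9: 1 2 2 3 4 5 5 6 7 8 9
  row 10: 1 2 2 3 4 5 6 7 8 9 10
  row 11: 1 2 3 4 5 6 7 8 9 10 11

the unique w with this rank table is (2, 10, 1, 9, 4, 8, 6, 5, 11, 7, 3).

7 SE-corners of the 26-cell Rothe diagram give Ess(w):

[(2, 1, 0), (2, 9, 1), (4, 8, 2), (6, 7, 3), (7, 5, 3), (9, 7, 5), (10, 3, 2)]


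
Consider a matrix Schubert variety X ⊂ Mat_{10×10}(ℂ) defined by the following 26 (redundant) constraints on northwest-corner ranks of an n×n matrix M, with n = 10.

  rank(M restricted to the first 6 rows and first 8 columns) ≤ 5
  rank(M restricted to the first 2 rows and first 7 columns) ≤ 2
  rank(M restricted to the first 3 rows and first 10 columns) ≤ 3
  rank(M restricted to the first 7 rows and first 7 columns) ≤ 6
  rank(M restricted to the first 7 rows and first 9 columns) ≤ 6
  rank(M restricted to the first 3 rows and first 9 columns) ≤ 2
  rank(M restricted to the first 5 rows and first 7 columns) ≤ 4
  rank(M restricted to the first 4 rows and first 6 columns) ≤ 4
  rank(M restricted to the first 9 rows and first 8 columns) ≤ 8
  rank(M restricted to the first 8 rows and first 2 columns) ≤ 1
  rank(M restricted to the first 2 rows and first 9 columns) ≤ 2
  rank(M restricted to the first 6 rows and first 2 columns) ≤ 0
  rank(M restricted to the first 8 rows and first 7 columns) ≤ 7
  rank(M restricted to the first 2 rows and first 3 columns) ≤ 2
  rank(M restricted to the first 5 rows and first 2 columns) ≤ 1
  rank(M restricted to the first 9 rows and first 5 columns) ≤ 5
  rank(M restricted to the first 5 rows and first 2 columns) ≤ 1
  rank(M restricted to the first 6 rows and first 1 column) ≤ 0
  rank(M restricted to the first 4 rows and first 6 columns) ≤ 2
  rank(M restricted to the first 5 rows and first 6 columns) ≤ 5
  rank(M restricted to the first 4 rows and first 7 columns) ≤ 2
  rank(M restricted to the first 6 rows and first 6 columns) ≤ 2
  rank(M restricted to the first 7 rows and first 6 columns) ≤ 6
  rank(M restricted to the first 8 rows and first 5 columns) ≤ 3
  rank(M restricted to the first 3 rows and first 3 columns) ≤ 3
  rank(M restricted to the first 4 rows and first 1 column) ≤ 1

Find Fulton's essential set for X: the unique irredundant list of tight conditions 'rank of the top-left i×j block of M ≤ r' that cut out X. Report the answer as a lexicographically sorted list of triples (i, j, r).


The tightest implied rank at each (i,j), from the 26 conditions:

  R[1]: 0 0 1 1 1 1 1 1 1 1
  R[2]: 0 0 1 2 2 2 2 2 2 2
  R[3]: 0 0 1 2 2 2 2 2 2 3
  R[4]: 0 0 1 2 2 2 2 3 3 4
  R[5]: 0 0 1 2 2 2 3 4 4 5
  R[6]: 0 0 1 2 2 2 3 4 5 6
  R[7]: 1 1 2 3 3 3 4 5 6 7
  R[8]: 1 1 2 3 3 4 5 6 7 8
  R[9]: 1 2 3 4 4 5 6 7 8 9
  R[10]: 1 2 3 4 5 6 7 8 9 10

the unique w with this rank table is (3, 4, 10, 8, 7, 9, 1, 6, 2, 5).

6 SE-corners of the 26-cell Rothe diagram give Ess(w):

[(3, 9, 2), (4, 7, 2), (6, 2, 0), (6, 6, 2), (8, 2, 1), (8, 5, 3)]


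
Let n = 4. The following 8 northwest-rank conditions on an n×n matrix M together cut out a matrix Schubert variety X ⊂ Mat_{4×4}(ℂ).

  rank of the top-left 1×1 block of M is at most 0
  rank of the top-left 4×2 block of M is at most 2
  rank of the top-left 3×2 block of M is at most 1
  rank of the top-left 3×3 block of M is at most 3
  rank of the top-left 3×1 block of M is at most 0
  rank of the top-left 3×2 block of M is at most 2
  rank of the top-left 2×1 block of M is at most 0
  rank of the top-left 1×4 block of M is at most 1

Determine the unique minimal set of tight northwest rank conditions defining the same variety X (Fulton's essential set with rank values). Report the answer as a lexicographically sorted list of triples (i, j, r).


Computing R[i][j] = min implied NW-rank bound (n=4, 8 conditions):

  R[1]: 0  1  1  1
  R[2]: 0  1  2  2
  R[3]: 0  1  2  3
  R[4]: 1  2  3  4

hence w(1..4) = (2, 3, 4, 1).

|D(w)|=3, |Ess(w)|=1:

[(3, 1, 0)]


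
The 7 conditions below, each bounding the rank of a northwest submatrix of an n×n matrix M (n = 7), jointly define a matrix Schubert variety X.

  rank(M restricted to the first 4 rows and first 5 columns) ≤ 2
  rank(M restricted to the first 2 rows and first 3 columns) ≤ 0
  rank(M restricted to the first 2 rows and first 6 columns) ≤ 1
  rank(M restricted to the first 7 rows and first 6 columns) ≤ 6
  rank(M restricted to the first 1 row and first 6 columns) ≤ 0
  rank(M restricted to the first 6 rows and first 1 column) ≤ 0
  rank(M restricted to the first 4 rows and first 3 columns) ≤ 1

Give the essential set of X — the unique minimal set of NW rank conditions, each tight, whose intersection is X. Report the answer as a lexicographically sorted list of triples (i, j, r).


Reconstructing r_w from the 7 given conditions:

  0 | 0 | 0 | 0 | 0 | 0 | 1
  0 | 0 | 0 | 1 | 1 | 1 | 2
  0 | 1 | 1 | 2 | 2 | 2 | 3
  0 | 1 | 1 | 2 | 2 | 3 | 4
  0 | 1 | 2 | 3 | 3 | 4 | 5
  0 | 1 | 2 | 3 | 4 | 5 | 6
  1 | 2 | 3 | 4 | 5 | 6 | 7

hence w(1..7) = (7, 4, 2, 6, 3, 5, 1).

5 SE-corners of the 15-cell Rothe diagram give Ess(w):

[(1, 6, 0), (2, 3, 0), (4, 3, 1), (4, 5, 2), (6, 1, 0)]


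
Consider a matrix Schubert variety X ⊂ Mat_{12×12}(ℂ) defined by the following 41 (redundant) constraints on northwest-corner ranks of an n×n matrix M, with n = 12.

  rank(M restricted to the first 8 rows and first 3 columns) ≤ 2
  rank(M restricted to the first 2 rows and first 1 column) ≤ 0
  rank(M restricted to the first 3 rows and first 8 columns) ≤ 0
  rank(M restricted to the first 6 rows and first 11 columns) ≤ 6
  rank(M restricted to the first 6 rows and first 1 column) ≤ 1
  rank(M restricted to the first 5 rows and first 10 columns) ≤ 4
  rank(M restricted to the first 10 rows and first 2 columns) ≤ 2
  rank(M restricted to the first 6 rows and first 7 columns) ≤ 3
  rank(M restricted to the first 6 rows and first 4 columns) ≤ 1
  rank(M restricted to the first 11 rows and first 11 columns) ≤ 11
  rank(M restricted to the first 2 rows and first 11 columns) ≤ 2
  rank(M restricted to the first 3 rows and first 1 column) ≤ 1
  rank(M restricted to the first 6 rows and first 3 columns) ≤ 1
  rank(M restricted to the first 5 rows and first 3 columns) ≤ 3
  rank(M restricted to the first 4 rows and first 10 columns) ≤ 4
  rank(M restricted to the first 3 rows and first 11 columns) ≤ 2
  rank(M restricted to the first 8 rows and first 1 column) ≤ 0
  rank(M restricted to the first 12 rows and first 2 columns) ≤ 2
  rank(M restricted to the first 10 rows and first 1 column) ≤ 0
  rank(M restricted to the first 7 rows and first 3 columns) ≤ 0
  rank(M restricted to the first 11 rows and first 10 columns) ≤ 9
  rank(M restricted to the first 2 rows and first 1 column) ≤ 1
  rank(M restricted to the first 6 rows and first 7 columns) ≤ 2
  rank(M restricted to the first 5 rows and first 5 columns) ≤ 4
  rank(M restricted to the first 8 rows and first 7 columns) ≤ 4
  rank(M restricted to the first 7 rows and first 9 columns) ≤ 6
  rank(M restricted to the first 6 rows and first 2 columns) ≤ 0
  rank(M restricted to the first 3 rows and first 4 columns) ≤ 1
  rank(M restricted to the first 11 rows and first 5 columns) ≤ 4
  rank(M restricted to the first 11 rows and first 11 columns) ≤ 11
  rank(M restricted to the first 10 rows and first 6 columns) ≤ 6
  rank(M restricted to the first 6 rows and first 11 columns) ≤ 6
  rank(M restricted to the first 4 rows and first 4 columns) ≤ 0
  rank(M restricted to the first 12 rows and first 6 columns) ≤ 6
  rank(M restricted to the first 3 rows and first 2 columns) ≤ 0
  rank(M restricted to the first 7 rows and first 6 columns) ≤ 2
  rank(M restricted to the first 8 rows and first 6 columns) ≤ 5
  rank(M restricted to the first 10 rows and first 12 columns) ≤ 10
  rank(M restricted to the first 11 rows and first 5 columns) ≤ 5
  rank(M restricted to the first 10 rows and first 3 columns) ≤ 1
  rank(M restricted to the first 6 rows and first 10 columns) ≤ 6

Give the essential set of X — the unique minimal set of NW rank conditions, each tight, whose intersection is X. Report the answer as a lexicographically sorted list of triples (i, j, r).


Recovering R(i,j) via the rank-extension bound from the 41 conditions:

  0  0  0  0  0  0  0  0  1  1  1  1
  0  0  0  0  0  0  0  0  1  2  2  2
  0  0  0  0  0  0  0  0  1  2  2  3
  0  0  0  0  1  1  1  1  2  3  3  4
  0  0  0  1  2  2  2  2  3  4  4  5
  0  0  0  1  2  2  2  3  4  5  5  6
  0  0  0  1  2  2  3  4  5  6  6  7
  0  1  1  2  3  3  4  5  6  7  7  8
  0  1  1  2  3  4  5  6  7  8  8  9
  0  1  1  2  3  4  5  6  7  8  9  10
  1  2  2  3  4  5  6  7  8  9  10  11
  1  2  3  4  5  6  7  8  9  10  11  12

giving w = (9, 10, 12, 5, 4, 8, 7, 2, 6, 11, 1, 3) via Δ²R.

|D(w)|=46, |Ess(w)|=8:

[(3, 8, 0), (3, 11, 2), (4, 4, 0), (6, 7, 2), (7, 3, 0), (7, 6, 2), (10, 1, 0), (10, 3, 1)]


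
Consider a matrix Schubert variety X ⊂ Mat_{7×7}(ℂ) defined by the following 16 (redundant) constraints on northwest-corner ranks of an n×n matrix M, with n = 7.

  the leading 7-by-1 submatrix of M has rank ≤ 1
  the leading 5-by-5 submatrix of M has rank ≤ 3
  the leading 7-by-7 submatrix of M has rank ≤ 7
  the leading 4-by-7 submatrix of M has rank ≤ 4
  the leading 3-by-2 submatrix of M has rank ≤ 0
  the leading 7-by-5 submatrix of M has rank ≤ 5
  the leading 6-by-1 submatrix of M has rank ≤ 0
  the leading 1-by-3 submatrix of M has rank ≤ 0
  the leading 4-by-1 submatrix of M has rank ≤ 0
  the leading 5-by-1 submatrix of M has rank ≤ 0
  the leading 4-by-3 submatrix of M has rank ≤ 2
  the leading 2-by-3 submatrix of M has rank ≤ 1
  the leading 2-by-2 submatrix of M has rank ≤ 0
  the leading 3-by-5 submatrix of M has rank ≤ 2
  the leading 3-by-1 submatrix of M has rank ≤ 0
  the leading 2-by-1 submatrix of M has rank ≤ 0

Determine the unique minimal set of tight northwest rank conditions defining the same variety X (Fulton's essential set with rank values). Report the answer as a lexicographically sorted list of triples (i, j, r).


Reconstructing r_w from the 16 given conditions:

  i=1: 0  0  0  1  1  1  1
  i=2: 0  0  1  2  2  2  2
  i=3: 0  0  1  2  2  3  3
  i=4: 0  1  2  3  3  4  4
  i=5: 0  1  2  3  3  4  5
  i=6: 0  1  2  3  4  5  6
  i=7: 1  2  3  4  5  6  7

the unique w with this rank table is (4, 3, 6, 2, 7, 5, 1).

|D(w)|=12, |Ess(w)|=5:

[(1, 3, 0), (3, 2, 0), (3, 5, 2), (5, 5, 3), (6, 1, 0)]


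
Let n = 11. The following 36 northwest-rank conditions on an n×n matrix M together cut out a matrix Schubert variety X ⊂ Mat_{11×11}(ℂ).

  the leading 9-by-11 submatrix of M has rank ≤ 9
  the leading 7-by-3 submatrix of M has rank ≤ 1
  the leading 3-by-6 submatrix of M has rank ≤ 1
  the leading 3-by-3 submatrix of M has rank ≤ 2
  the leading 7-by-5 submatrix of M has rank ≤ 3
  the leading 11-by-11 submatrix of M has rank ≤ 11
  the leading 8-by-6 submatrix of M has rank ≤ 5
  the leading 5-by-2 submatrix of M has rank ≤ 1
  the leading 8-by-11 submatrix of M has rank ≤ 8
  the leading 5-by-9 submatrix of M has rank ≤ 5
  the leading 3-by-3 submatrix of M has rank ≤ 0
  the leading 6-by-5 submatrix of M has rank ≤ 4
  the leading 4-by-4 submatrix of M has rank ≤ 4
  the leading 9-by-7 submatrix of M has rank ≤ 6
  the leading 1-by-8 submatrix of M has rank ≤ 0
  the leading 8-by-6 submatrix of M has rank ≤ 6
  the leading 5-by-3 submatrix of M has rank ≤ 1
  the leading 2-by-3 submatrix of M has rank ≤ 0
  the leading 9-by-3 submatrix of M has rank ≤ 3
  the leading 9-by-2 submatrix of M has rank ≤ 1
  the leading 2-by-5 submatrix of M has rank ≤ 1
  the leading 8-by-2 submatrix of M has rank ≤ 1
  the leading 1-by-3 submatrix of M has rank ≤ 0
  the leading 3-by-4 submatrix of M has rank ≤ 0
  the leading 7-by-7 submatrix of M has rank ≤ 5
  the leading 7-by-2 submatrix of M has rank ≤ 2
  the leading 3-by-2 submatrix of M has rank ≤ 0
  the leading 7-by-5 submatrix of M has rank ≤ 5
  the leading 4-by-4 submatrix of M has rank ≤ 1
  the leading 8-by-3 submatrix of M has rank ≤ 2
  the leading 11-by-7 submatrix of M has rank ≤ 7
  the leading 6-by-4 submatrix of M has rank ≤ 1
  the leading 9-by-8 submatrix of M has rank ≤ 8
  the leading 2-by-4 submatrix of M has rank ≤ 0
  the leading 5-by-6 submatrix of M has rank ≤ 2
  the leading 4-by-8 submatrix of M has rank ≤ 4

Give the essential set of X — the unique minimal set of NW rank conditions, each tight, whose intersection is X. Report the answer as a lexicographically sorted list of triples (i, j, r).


Recovering R(i,j) via the rank-extension bound from the 36 conditions:

  row 1: 0, 0, 0, 0, 0, 0, 0, 0, 1, 1, 1
  row 2: 0, 0, 0, 0, 1, 1, 1, 1, 2, 2, 2
  row 3: 0, 0, 0, 0, 1, 1, 2, 2, 3, 3, 3
  row 4: 1, 1, 1, 1, 2, 2, 3, 3, 4, 4, 4
  row 5: 1, 1, 1, 1, 2, 2, 3, 4, 5, 5, 5
  row 6: 1, 1, 1, 1, 2, 3, 4, 5, 6, 6, 6
  row 7: 1, 1, 1, 2, 3, 4, 5, 6, 7, 7, 7
  row 8: 1, 1, 2, 3, 4, 5, 6, 7, 8, 8, 8
  row 9: 1, 1, 2, 3, 4, 5, 6, 7, 8, 9, 9
  row 10: 1, 2, 3, 4, 5, 6, 7, 8, 9, 10, 10
  row 11: 1, 2, 3, 4, 5, 6, 7, 8, 9, 10, 11

hence w(1..11) = (9, 5, 7, 1, 8, 6, 4, 3, 10, 2, 11).

|D(w)|=28, |Ess(w)|=7:

[(1, 8, 0), (3, 4, 0), (3, 6, 1), (5, 6, 2), (6, 4, 1), (7, 3, 1), (9, 2, 1)]


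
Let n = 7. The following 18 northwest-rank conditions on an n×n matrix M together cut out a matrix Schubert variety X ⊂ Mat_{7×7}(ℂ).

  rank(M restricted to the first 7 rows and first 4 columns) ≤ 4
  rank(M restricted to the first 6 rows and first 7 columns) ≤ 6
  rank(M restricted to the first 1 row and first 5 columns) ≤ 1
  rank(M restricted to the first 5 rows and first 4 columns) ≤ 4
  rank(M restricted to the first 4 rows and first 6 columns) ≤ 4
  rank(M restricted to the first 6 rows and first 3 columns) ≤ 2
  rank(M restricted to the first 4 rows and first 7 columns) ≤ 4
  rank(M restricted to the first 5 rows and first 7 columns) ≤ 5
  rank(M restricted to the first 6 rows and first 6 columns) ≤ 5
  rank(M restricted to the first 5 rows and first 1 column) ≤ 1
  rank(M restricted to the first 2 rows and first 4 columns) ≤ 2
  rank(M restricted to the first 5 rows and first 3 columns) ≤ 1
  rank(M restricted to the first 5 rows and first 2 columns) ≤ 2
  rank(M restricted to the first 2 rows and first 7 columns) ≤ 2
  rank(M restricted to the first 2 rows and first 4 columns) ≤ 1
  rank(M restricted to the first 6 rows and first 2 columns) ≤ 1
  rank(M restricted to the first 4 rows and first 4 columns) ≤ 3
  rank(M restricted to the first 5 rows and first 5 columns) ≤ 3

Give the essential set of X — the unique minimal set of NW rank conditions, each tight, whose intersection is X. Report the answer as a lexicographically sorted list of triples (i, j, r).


The tightest implied rank at each (i,j), from the 18 conditions:

  1  1  1  1  1  1  1
  1  1  1  1  2  2  2
  1  1  1  2  3  3  3
  1  1  1  2  3  4  4
  1  1  1  2  3  4  5
  1  1  2  3  4  5  6
  1  2  3  4  5  6  7

giving w = (1, 5, 4, 6, 7, 3, 2) via Δ²R.

D(w) has 10 cells with 3 SE-corners; essential set:

[(2, 4, 1), (5, 3, 1), (6, 2, 1)]


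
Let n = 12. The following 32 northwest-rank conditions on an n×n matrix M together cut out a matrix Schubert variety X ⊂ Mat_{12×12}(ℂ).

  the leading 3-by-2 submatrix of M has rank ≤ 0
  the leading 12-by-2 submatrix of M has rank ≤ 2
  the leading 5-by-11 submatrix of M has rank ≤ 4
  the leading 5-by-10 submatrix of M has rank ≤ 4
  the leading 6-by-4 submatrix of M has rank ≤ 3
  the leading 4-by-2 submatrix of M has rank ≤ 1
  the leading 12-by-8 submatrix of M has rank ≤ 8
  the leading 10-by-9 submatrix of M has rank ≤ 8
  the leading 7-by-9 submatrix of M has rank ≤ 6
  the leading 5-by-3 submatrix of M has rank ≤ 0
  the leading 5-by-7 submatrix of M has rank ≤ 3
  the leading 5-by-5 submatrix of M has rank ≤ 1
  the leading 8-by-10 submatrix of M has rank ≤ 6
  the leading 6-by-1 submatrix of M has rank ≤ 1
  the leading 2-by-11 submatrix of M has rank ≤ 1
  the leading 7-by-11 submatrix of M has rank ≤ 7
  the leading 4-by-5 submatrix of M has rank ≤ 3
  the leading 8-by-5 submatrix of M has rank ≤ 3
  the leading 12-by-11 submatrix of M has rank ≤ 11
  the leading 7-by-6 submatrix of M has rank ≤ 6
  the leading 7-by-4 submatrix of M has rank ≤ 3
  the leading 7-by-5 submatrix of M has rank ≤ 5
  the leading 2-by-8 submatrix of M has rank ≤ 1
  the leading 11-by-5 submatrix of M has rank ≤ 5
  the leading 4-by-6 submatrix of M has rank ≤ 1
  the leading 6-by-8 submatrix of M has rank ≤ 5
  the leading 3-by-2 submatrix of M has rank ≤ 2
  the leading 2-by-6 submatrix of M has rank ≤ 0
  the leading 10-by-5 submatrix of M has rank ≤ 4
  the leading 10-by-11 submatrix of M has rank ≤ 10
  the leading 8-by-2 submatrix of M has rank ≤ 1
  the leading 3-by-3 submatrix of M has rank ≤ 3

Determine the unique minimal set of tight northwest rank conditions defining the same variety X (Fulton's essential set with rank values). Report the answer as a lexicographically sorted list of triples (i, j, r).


Computing R[i][j] = min implied NW-rank bound (n=12, 32 conditions):

  row 1: 0  0  0  0  0  0  1  1  1  1  1  1
  row 2: 0  0  0  0  0  0  1  1  1  1  1  2
  row 3: 0  0  0  1  1  1  2  2  2  2  2  3
  row 4: 0  0  0  1  1  1  2  3  3  3  3  4
  row 5: 0  0  0  1  1  2  3  4  4  4  4  5
  row 6: 1  1  1  2  2  3  4  5  5  5  5  6
  row 7: 1  1  2  3  3  4  5  6  6  6  6  7
  row 8: 1  1  2  3  3  4  5  6  6  6  7  8
  row 9: 1  2  3  4  4  5  6  7  7  7  8  9
  row 10: 1  2  3  4  4  5  6  7  8  8  9  10
  row 11: 1  2  3  4  5  6  7  8  9  9  10  11
  row 12: 1  2  3  4  5  6  7  8  9  10  11  12

hence w(1..12) = (7, 12, 4, 8, 6, 1, 3, 11, 2, 9, 5, 10).

D(w) has 34 cells with 9 SE-corners; essential set:

[(2, 6, 0), (2, 11, 1), (4, 6, 1), (5, 3, 0), (5, 5, 1), (8, 2, 1), (8, 5, 3), (8, 10, 6), (10, 5, 4)]


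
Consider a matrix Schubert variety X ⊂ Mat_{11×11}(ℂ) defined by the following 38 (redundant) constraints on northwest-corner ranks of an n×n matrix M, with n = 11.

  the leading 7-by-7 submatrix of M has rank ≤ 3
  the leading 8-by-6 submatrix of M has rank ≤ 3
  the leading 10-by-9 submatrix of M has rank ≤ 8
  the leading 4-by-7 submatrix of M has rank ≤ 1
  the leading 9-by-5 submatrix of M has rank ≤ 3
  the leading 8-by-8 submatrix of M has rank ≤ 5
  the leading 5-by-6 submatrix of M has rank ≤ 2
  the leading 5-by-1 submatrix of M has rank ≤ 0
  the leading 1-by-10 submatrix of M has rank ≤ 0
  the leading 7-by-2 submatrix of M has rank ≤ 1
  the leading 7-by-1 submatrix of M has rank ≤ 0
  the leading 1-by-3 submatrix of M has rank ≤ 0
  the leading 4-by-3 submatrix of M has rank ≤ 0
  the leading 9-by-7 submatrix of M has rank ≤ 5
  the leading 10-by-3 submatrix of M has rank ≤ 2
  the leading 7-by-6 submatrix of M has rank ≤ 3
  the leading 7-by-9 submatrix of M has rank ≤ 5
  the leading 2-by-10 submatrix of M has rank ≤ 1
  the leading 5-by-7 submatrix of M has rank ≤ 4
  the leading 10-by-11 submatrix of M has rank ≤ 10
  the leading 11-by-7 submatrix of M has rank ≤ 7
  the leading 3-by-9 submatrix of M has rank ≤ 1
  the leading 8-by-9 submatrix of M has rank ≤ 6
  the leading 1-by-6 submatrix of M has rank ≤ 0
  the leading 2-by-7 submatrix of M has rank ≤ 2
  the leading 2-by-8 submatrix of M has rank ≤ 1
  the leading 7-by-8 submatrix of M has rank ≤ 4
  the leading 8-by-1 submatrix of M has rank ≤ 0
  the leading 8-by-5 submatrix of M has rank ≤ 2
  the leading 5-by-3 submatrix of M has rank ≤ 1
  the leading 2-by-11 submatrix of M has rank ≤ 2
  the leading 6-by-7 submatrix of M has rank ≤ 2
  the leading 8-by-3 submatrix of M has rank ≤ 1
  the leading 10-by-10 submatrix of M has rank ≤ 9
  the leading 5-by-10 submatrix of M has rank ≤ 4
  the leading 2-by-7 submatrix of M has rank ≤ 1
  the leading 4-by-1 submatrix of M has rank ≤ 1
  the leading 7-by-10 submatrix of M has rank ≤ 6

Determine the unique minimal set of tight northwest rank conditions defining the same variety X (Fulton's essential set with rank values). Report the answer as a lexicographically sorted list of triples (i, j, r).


Propagating the 38 rank bounds to every northwest block:

  R[1]: 0  0  0  0  0  0  0  0  0  0  1
  R[2]: 0  0  0  1  1  1  1  1  1  1  2
  R[3]: 0  0  0  1  1  1  1  1  1  2  3
  R[4]: 0  0  0  1  1  1  1  2  2  3  4
  R[5]: 0  1  1  2  2  2  2  3  3  4  5
  R[6]: 0  1  1  2  2  2  2  3  4  5  6
  R[7]: 0  1  1  2  2  3  3  4  5  6  7
  R[8]: 0  1  1  2  2  3  4  5  6  7  8
  R[9]: 1  2  2  3  3  4  5  6  7  8  9
  R[10]: 1  2  2  3  4  5  6  7  8  9  10
  R[11]: 1  2  3  4  5  6  7  8  9  10  11

reading off 1-entries of Δ²R: w = (11, 4, 10, 8, 2, 9, 6, 7, 1, 5, 3).

Rothe diagram D(w) (40 cells), 9 SE-corners (essential conditions):

[(1, 10, 0), (3, 9, 1), (4, 3, 0), (4, 7, 1), (6, 7, 2), (8, 1, 0), (8, 3, 1), (8, 5, 2), (10, 3, 2)]


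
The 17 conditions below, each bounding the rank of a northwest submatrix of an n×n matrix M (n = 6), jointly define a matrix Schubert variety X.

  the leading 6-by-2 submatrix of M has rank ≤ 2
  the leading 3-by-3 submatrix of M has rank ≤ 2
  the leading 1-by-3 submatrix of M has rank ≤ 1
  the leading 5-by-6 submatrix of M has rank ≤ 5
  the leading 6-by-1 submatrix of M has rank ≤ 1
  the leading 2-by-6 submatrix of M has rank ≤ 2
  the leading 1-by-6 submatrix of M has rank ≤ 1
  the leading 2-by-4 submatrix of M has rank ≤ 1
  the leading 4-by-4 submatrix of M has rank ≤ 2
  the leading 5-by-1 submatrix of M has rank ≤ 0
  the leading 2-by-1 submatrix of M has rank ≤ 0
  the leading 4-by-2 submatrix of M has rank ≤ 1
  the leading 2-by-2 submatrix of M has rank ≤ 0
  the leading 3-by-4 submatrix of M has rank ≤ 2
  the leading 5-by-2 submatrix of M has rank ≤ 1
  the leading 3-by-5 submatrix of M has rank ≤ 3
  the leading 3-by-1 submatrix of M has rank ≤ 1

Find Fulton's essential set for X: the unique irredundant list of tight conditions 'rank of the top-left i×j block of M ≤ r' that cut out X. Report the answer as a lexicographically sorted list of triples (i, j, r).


Computing R[i][j] = min implied NW-rank bound (n=6, 17 conditions):

  i=1: 0 0 1 1 1 1
  i=2: 0 0 1 1 2 2
  i=3: 0 1 2 2 3 3
  i=4: 0 1 2 2 3 4
  i=5: 0 1 2 3 4 5
  i=6: 1 2 3 4 5 6

the unique w with this rank table is (3, 5, 2, 6, 4, 1).

Rothe diagram D(w) (9 cells), 4 SE-corners (essential conditions):

[(2, 2, 0), (2, 4, 1), (4, 4, 2), (5, 1, 0)]


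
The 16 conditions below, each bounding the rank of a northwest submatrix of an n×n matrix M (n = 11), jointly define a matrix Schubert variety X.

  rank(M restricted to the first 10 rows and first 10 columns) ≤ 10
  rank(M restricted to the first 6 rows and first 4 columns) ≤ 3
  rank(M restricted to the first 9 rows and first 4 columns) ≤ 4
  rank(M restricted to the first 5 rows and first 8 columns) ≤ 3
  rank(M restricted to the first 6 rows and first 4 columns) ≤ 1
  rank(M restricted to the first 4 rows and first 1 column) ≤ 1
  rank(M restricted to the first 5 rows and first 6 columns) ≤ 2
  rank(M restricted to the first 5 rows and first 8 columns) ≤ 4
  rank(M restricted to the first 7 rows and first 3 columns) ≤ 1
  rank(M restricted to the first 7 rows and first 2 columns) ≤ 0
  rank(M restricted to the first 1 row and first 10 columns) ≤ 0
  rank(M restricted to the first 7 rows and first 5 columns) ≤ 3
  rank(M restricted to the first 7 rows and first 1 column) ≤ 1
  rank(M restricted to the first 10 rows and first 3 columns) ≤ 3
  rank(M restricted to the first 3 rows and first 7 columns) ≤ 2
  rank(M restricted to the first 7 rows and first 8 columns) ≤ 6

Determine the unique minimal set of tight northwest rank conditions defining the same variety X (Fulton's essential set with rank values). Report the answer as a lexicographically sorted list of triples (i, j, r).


Computing R[i][j] = min implied NW-rank bound (n=11, 16 conditions):

  R[1]: 0, 0, 0, 0, 0, 0, 0, 0, 0, 0, 1
  R[2]: 0, 0, 1, 1, 1, 1, 1, 1, 1, 1, 2
  R[3]: 0, 0, 1, 1, 2, 2, 2, 2, 2, 2, 3
  R[4]: 0, 0, 1, 1, 2, 2, 3, 3, 3, 3, 4
  R[5]: 0, 0, 1, 1, 2, 2, 3, 3, 4, 4, 5
  R[6]: 0, 0, 1, 1, 2, 3, 4, 4, 5, 5, 6
  R[7]: 0, 0, 1, 2, 3, 4, 5, 5, 6, 6, 7
  R[8]: 1, 1, 2, 3, 4, 5, 6, 6, 7, 7, 8
  R[9]: 1, 2, 3, 4, 5, 6, 7, 7, 8, 8, 9
  R[10]: 1, 2, 3, 4, 5, 6, 7, 8, 9, 9, 10
  R[11]: 1, 2, 3, 4, 5, 6, 7, 8, 9, 10, 11

so w = (11, 3, 5, 7, 9, 6, 4, 1, 2, 8, 10).

5 SE-corners of the 29-cell Rothe diagram give Ess(w):

[(1, 10, 0), (5, 6, 2), (5, 8, 3), (6, 4, 1), (7, 2, 0)]


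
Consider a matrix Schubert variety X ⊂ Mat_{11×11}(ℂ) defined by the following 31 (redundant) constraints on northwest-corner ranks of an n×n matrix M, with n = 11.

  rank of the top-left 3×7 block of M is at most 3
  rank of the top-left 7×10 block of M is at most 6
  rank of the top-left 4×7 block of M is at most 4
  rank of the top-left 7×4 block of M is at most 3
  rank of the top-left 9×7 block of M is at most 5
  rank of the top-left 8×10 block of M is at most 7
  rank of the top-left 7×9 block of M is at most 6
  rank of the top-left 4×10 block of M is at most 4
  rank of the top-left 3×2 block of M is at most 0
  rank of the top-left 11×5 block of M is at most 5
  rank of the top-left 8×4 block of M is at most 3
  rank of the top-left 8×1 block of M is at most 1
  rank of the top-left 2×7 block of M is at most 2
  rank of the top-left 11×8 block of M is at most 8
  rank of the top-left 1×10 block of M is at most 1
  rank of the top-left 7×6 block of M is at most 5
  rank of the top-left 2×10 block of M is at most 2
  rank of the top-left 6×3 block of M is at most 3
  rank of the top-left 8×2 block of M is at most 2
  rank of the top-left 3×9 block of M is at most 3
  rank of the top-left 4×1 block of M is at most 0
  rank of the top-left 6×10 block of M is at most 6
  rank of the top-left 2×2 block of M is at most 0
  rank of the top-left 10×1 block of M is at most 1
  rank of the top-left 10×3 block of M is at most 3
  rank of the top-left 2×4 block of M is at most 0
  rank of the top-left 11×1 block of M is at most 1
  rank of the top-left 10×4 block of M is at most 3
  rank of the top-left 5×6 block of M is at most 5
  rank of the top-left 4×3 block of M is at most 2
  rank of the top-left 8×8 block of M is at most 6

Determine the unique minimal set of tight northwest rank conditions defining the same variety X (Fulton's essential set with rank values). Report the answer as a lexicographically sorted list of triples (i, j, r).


Recovering R(i,j) via the rank-extension bound from the 31 conditions:

  0 0 0 0 1 1 1 1 1 1 1
  0 0 0 0 1 2 2 2 2 2 2
  0 0 1 1 2 3 3 3 3 3 3
  0 1 2 2 3 4 4 4 4 4 4
  1 2 3 3 4 5 5 5 5 5 5
  1 2 3 3 4 5 5 6 6 6 6
  1 2 3 3 4 5 5 6 6 6 7
  1 2 3 3 4 5 5 6 7 7 8
  1 2 3 3 4 5 5 6 7 8 9
  1 2 3 3 4 5 6 7 8 9 10
  1 2 3 4 5 6 7 8 9 10 11

the unique w with this rank table is (5, 6, 3, 2, 1, 8, 11, 9, 10, 7, 4).

Rothe diagram D(w) (22 cells), 6 SE-corners (essential conditions):

[(2, 4, 0), (3, 2, 0), (4, 1, 0), (7, 10, 6), (9, 7, 5), (10, 4, 3)]


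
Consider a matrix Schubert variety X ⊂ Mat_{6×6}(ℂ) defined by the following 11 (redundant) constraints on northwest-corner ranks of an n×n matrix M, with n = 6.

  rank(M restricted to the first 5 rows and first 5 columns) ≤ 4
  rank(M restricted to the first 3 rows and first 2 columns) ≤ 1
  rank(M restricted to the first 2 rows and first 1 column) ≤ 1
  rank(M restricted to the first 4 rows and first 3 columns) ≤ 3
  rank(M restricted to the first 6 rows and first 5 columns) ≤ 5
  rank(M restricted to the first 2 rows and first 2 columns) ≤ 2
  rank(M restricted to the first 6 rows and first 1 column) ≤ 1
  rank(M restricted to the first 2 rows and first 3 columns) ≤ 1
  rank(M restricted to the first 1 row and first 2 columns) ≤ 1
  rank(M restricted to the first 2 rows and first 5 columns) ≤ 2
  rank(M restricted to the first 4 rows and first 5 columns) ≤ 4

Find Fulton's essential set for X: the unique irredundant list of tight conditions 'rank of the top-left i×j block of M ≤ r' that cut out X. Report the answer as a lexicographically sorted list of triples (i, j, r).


Computing R[i][j] = min implied NW-rank bound (n=6, 11 conditions):

  row 1: 1  1  1  1  1  1
  row 2: 1  1  1  2  2  2
  row 3: 1  1  2  3  3  3
  row 4: 1  2  3  4  4  4
  row 5: 1  2  3  4  4  5
  row 6: 1  2  3  4  5  6

the unique w with this rank table is (1, 4, 3, 2, 6, 5).

3 SE-corners of the 4-cell Rothe diagram give Ess(w):

[(2, 3, 1), (3, 2, 1), (5, 5, 4)]
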